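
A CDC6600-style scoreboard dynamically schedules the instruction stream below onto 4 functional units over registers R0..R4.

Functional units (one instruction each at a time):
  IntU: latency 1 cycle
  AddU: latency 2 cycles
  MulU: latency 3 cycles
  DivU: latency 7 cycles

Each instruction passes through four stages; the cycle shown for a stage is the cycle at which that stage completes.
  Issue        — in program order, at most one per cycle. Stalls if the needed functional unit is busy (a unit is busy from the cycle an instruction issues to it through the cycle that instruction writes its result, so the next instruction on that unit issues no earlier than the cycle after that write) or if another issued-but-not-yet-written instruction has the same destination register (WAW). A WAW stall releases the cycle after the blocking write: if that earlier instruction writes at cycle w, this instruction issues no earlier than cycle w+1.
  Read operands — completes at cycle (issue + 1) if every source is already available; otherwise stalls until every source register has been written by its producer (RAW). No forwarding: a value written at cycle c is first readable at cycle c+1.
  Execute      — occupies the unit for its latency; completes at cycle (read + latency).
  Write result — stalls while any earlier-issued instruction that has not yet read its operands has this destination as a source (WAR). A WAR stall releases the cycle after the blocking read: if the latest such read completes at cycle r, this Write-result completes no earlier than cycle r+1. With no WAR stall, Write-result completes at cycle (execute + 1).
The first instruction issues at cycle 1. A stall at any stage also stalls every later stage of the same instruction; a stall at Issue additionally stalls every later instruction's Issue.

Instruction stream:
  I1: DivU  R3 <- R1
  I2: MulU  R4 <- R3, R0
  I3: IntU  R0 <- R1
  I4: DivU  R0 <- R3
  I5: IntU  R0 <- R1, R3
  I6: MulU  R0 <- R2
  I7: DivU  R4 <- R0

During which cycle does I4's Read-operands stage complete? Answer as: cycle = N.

t=1  I1 issues→DivU
t=2  I1 reads | I2 issues→MulU
t=3  I3 issues→IntU
t=4  I3 reads
t=5  I3 exec-done
t=9  I1 exec-done
t=10  I1 writes R3
t=11  I2 reads
t=12  I3 writes R0
t=13  I4 issues→DivU
t=14  I2 exec-done | I4 reads
t=15  I2 writes R4
t=21  I4 exec-done
t=22  I4 writes R0
t=23  I5 issues→IntU
t=24  I5 reads
t=25  I5 exec-done
t=26  I5 writes R0
t=27  I6 issues→MulU
t=28  I6 reads | I7 issues→DivU
t=31  I6 exec-done
t=32  I6 writes R0
t=33  I7 reads
t=40  I7 exec-done
t=41  I7 writes R4

cycle = 14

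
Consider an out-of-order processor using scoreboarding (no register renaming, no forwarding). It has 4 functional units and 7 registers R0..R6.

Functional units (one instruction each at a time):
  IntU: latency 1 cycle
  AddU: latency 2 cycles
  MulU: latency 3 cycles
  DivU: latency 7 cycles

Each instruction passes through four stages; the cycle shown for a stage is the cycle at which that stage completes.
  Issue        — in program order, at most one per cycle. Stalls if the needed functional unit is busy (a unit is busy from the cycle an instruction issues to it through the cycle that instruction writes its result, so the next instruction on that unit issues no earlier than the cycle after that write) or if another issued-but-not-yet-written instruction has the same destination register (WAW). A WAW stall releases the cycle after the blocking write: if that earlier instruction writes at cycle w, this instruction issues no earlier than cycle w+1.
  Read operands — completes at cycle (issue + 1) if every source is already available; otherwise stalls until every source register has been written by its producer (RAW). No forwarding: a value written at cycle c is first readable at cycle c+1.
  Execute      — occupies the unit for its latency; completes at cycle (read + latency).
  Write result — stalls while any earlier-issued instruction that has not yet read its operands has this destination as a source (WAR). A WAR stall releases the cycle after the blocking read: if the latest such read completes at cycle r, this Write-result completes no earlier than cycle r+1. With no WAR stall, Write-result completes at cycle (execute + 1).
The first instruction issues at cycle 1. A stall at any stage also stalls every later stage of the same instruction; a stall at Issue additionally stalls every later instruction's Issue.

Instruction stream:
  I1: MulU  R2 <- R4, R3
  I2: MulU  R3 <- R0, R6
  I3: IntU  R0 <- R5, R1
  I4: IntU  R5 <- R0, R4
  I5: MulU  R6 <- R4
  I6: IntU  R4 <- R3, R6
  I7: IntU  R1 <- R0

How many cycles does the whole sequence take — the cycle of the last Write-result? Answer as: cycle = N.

[1] I1 dispatched to MulU
[2] I1 operands ready
[5] I1 complete
[6] R2←I1
[7] I2 dispatched to MulU
[8] I2 operands ready · I3 dispatched to IntU
[9] I3 operands ready
[10] I3 complete
[11] I2 complete · R0←I3
[12] R3←I2 · I4 dispatched to IntU
[13] I4 operands ready · I5 dispatched to MulU
[14] I4 complete · I5 operands ready
[15] R5←I4
[16] I6 dispatched to IntU
[17] I5 complete
[18] R6←I5
[19] I6 operands ready
[20] I6 complete
[21] R4←I6
[22] I7 dispatched to IntU
[23] I7 operands ready
[24] I7 complete
[25] R1←I7

cycle = 25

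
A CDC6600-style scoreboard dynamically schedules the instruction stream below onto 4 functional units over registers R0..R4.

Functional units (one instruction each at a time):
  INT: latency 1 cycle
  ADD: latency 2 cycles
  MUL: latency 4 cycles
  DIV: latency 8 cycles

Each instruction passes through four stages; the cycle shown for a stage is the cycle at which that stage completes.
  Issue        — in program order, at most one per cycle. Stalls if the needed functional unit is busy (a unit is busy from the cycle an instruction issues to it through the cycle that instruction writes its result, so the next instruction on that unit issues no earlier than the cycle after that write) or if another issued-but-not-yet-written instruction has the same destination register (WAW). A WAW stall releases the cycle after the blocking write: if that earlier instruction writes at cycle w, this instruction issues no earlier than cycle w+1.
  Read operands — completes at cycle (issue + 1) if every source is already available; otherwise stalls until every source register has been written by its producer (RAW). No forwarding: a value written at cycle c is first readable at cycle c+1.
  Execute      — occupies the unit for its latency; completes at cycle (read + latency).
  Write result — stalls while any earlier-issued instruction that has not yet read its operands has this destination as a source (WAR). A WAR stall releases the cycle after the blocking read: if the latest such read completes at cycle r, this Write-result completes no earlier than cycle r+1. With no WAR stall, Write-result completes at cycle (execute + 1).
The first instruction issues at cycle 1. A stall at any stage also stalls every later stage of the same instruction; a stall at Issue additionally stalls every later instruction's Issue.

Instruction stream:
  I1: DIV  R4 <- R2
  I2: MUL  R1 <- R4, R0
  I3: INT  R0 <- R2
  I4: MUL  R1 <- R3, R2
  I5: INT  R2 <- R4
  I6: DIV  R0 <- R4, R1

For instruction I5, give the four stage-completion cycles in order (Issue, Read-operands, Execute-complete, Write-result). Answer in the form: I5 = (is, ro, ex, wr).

[I1] 1/2/10/11
[I2] 2/12/16/17  (RAW R4: wait I1 write@11)
[I3] 3/4/5/13  (WAR R0: wait I2 read@12)
[I4] 18/19/23/24  (struct: MUL busy until I2 writes@17)
[I5] 19/20/21/22
[I6] 20/25/33/34  (RAW R1: wait I4 write@24)

I5 = (19, 20, 21, 22)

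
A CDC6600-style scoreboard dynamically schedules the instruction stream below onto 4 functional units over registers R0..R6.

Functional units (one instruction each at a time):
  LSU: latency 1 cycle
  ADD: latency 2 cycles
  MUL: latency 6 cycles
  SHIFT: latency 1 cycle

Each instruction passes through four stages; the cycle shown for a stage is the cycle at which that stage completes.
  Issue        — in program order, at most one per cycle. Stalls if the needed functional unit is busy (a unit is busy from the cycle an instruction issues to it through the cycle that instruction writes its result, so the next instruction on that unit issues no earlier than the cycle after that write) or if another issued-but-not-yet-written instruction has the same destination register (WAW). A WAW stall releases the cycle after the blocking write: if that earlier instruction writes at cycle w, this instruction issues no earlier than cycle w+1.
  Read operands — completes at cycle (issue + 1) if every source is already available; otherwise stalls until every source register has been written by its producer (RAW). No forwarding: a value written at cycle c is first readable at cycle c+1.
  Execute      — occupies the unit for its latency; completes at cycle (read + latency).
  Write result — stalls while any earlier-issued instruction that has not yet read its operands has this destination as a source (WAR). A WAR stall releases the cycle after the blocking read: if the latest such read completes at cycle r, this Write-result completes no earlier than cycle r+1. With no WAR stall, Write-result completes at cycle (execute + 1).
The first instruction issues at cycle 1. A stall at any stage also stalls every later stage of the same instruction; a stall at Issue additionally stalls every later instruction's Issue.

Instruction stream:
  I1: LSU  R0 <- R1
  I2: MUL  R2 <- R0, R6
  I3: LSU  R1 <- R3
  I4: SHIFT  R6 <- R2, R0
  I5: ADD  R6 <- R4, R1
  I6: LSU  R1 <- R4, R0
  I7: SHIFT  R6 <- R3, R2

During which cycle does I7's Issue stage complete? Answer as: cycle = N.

cycle = 21

I1  is:1  ro:2  ex:3  wr:4
I2  is:2  ro:5  ex:11  wr:12  — RAW R0: wait I1 write@4
I3  is:5  ro:6  ex:7  wr:8  — struct: LSU busy until I1 writes@4
I4  is:6  ro:13  ex:14  wr:15  — RAW R2: wait I2 write@12
I5  is:16  ro:17  ex:19  wr:20  — WAW R6: wait I4 write@15
I6  is:17  ro:18  ex:19  wr:20
I7  is:21  ro:22  ex:23  wr:24  — WAW R6: wait I5 write@20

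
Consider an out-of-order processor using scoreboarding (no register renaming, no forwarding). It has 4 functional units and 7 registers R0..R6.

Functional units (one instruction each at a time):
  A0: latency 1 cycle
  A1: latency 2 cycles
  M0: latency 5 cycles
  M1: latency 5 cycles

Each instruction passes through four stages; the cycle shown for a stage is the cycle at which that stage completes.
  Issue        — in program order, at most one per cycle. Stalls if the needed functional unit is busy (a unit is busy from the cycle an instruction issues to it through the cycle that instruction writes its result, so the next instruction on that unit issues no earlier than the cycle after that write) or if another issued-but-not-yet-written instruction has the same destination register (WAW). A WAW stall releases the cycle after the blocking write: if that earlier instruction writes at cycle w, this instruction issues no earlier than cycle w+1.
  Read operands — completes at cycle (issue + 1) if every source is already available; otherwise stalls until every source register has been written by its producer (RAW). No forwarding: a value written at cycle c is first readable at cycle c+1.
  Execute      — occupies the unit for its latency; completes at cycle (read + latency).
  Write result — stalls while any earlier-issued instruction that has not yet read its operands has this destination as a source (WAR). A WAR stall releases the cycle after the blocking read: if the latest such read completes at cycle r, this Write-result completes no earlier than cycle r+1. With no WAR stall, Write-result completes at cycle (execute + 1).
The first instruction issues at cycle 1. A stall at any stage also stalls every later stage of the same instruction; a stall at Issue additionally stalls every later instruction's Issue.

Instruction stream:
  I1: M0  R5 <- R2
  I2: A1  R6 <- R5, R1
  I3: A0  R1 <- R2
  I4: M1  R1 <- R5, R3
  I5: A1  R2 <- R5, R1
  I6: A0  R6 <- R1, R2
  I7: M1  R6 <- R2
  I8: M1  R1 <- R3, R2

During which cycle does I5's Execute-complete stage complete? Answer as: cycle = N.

1) issue 1, read 2, done 7, write 8
2) issue 2, read 9, done 11, write 12  <RAW R5: wait I1 write@8>
3) issue 3, read 4, done 5, write 10  <WAR R1: wait I2 read@9>
4) issue 11, read 12, done 17, write 18  <WAW R1: wait I3 write@10>
5) issue 13, read 19, done 21, write 22  <struct: A1 busy until I2 writes@12 / RAW R1: wait I4 write@18>
6) issue 14, read 23, done 24, write 25  <RAW R2: wait I5 write@22>
7) issue 26, read 27, done 32, write 33  <WAW R6: wait I6 write@25>
8) issue 34, read 35, done 40, write 41  <struct: M1 busy until I7 writes@33>

cycle = 21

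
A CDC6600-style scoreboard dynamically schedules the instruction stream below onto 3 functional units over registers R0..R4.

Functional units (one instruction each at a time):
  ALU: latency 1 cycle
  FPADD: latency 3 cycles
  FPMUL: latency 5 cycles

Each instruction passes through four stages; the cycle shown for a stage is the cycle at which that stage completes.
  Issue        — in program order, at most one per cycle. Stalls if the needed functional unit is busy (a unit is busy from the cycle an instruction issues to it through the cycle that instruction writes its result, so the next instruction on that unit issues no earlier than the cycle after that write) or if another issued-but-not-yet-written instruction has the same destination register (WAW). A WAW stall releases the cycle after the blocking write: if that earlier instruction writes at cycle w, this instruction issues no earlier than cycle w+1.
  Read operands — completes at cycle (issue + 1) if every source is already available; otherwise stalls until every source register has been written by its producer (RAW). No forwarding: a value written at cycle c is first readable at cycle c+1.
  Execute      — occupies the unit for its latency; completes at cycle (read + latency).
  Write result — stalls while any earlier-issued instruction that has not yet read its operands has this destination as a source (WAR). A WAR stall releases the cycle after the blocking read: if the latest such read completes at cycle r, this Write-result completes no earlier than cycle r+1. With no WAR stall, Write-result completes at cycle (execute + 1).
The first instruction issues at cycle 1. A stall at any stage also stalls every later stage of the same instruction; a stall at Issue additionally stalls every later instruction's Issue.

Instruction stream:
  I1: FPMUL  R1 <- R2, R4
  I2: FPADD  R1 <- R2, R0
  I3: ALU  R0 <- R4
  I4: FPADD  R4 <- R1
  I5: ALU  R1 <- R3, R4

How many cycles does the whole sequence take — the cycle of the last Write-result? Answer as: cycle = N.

cycle 1: I1 dispatched to FPMUL
cycle 2: I1 operands ready
cycle 7: I1 complete
cycle 8: R1←I1
cycle 9: I2 dispatched to FPADD
cycle 10: I2 operands ready, I3 dispatched to ALU
cycle 11: I3 operands ready
cycle 12: I3 complete
cycle 13: I2 complete, R0←I3
cycle 14: R1←I2
cycle 15: I4 dispatched to FPADD
cycle 16: I4 operands ready, I5 dispatched to ALU
cycle 19: I4 complete
cycle 20: R4←I4
cycle 21: I5 operands ready
cycle 22: I5 complete
cycle 23: R1←I5

cycle = 23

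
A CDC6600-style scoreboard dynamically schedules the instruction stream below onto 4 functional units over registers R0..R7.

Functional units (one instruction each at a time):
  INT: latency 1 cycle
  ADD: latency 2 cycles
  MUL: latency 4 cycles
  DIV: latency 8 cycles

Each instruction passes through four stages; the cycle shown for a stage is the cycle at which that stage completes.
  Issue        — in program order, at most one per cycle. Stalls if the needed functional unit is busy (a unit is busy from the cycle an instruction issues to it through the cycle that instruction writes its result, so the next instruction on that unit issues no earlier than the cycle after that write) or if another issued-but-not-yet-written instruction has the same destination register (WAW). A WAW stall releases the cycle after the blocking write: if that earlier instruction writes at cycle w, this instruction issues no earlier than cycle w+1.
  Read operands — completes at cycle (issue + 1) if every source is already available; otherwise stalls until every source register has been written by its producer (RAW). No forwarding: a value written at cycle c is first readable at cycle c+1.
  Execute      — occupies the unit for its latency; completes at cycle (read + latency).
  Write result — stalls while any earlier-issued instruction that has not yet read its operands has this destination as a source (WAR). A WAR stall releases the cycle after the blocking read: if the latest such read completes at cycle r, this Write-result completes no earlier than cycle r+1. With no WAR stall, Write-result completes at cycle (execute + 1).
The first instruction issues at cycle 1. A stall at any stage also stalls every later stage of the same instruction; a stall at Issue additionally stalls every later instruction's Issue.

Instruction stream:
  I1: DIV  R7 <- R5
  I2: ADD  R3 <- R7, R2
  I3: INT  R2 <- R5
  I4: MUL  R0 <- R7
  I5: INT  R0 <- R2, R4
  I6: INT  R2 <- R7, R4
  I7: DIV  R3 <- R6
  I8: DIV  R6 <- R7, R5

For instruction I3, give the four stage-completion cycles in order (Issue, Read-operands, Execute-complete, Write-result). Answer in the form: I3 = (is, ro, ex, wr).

c1: issue I1 (DIV)
c2: I1 read-ops; issue I2 (ADD)
c3: issue I3 (INT)
c4: I3 read-ops; issue I4 (MUL)
c5: I3 finished on INT
c10: I1 finished on DIV
c11: I1→R7
c12: I2 read-ops; I4 read-ops
c13: I3→R2
c14: I2 finished on ADD
c15: I2→R3
c16: I4 finished on MUL
c17: I4→R0
c18: issue I5 (INT)
c19: I5 read-ops
c20: I5 finished on INT
c21: I5→R0
c22: issue I6 (INT)
c23: I6 read-ops; issue I7 (DIV)
c24: I6 finished on INT; I7 read-ops
c25: I6→R2
c32: I7 finished on DIV
c33: I7→R3
c34: issue I8 (DIV)
c35: I8 read-ops
c43: I8 finished on DIV
c44: I8→R6

I3 = (3, 4, 5, 13)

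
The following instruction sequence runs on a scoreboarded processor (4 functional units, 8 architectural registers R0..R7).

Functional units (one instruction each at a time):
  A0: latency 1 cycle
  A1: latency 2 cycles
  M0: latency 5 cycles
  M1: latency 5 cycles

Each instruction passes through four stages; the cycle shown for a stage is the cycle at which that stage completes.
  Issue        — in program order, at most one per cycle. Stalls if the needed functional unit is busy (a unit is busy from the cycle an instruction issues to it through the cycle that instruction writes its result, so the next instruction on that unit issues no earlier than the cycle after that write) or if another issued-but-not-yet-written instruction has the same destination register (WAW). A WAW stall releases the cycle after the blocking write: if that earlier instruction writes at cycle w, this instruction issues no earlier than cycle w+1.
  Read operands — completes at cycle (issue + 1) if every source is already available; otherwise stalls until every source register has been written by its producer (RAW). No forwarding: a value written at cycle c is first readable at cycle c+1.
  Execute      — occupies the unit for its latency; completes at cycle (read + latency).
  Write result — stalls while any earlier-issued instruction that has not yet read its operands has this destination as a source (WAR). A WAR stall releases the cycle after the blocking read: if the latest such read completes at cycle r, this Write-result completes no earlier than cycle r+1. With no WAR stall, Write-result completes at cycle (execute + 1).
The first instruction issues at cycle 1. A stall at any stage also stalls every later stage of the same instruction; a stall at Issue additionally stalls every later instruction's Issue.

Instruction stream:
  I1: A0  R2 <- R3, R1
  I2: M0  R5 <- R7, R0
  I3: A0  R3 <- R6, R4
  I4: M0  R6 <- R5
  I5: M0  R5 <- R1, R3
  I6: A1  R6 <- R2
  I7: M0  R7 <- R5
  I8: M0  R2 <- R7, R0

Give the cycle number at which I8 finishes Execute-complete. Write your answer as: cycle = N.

cycle = 40

[I1] 1/2/3/4
[I2] 2/3/8/9
[I3] 5/6/7/8  (struct: A0 busy until I1 writes@4)
[I4] 10/11/16/17  (struct: M0 busy until I2 writes@9)
[I5] 18/19/24/25  (struct: M0 busy until I4 writes@17)
[I6] 19/20/22/23
[I7] 26/27/32/33  (struct: M0 busy until I5 writes@25)
[I8] 34/35/40/41  (struct: M0 busy until I7 writes@33)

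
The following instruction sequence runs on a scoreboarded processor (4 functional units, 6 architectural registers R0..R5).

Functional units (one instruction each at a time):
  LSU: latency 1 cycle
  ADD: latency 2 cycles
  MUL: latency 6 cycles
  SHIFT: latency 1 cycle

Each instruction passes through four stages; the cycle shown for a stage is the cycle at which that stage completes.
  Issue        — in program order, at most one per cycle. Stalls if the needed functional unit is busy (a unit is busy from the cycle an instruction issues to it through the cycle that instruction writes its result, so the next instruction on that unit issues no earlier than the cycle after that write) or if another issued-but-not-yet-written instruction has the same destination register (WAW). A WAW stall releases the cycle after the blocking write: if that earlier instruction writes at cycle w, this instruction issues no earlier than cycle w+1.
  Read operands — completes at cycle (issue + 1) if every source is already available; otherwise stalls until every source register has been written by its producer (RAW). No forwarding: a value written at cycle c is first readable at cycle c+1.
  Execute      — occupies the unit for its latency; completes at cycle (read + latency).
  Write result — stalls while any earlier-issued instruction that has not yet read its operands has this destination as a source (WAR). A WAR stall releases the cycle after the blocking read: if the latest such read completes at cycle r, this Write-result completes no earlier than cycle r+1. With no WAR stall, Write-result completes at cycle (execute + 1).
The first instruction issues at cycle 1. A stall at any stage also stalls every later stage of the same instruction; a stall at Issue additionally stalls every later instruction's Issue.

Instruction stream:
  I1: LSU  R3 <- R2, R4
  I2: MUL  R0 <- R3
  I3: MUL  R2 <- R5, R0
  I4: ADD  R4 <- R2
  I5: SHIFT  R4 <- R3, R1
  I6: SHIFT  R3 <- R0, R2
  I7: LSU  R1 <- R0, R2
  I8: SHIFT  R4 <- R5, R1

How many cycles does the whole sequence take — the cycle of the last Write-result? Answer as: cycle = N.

cycle = 37

[1] I1 issues→LSU
[2] I1 reads; I2 issues→MUL
[3] I1 exec-done
[4] I1 writes R3
[5] I2 reads
[11] I2 exec-done
[12] I2 writes R0
[13] I3 issues→MUL
[14] I3 reads; I4 issues→ADD
[20] I3 exec-done
[21] I3 writes R2
[22] I4 reads
[24] I4 exec-done
[25] I4 writes R4
[26] I5 issues→SHIFT
[27] I5 reads
[28] I5 exec-done
[29] I5 writes R4
[30] I6 issues→SHIFT
[31] I6 reads; I7 issues→LSU
[32] I6 exec-done; I7 reads
[33] I6 writes R3; I7 exec-done
[34] I7 writes R1; I8 issues→SHIFT
[35] I8 reads
[36] I8 exec-done
[37] I8 writes R4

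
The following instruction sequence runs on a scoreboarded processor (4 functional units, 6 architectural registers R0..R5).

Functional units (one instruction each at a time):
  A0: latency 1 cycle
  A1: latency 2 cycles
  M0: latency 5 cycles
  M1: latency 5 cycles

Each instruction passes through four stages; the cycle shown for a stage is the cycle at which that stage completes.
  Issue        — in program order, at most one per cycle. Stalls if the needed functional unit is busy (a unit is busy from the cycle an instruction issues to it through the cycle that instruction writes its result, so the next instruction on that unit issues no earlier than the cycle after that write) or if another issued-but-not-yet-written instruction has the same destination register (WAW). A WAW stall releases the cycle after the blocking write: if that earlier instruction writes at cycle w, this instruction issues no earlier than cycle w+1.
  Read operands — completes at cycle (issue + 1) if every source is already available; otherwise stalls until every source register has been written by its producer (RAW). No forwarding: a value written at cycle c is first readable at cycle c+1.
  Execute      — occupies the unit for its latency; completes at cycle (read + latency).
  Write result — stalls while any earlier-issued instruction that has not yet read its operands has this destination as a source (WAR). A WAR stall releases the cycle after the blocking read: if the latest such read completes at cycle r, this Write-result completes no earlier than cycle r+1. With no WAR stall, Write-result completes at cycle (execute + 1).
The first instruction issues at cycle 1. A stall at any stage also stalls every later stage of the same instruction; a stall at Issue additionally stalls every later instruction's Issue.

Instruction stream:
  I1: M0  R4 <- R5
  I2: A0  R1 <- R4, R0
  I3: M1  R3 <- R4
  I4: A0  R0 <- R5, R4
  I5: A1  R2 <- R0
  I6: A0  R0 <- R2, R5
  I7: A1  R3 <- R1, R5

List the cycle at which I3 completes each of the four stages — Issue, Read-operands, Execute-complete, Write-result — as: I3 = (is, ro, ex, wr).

I1  is:1  ro:2  ex:7  wr:8
I2  is:2  ro:9  ex:10  wr:11  — RAW R4: wait I1 write@8
I3  is:3  ro:9  ex:14  wr:15  — RAW R4: wait I1 write@8
I4  is:12  ro:13  ex:14  wr:15  — struct: A0 busy until I2 writes@11
I5  is:13  ro:16  ex:18  wr:19  — RAW R0: wait I4 write@15
I6  is:16  ro:20  ex:21  wr:22  — struct: A0 busy until I4 writes@15, RAW R2: wait I5 write@19
I7  is:20  ro:21  ex:23  wr:24  — struct: A1 busy until I5 writes@19

I3 = (3, 9, 14, 15)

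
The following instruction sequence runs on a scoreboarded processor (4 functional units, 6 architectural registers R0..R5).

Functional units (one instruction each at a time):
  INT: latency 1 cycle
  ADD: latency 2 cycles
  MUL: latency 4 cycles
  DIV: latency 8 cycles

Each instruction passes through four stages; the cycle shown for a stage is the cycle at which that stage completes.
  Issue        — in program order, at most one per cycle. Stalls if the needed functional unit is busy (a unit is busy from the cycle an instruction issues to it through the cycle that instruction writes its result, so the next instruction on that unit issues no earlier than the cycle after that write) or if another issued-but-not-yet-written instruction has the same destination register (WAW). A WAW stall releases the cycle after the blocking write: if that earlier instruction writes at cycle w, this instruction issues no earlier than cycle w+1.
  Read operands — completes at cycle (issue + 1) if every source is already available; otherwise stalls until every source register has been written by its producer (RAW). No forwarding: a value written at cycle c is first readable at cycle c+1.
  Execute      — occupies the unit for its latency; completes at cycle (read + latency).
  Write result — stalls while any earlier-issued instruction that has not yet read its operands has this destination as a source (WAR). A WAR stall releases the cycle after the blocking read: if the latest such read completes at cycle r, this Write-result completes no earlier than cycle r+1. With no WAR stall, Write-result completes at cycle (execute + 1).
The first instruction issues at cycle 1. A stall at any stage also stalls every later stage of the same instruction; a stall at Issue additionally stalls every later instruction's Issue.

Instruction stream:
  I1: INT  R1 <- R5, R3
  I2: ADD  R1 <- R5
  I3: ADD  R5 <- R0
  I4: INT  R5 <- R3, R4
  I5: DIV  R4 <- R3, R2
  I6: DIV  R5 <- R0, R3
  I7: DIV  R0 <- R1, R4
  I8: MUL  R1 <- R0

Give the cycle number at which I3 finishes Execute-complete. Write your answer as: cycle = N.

1) issue 1, read 2, done 3, write 4
2) issue 5, read 6, done 8, write 9  <WAW R1: wait I1 write@4>
3) issue 10, read 11, done 13, write 14  <struct: ADD busy until I2 writes@9>
4) issue 15, read 16, done 17, write 18  <WAW R5: wait I3 write@14>
5) issue 16, read 17, done 25, write 26
6) issue 27, read 28, done 36, write 37  <struct: DIV busy until I5 writes@26>
7) issue 38, read 39, done 47, write 48  <struct: DIV busy until I6 writes@37>
8) issue 39, read 49, done 53, write 54  <RAW R0: wait I7 write@48>

cycle = 13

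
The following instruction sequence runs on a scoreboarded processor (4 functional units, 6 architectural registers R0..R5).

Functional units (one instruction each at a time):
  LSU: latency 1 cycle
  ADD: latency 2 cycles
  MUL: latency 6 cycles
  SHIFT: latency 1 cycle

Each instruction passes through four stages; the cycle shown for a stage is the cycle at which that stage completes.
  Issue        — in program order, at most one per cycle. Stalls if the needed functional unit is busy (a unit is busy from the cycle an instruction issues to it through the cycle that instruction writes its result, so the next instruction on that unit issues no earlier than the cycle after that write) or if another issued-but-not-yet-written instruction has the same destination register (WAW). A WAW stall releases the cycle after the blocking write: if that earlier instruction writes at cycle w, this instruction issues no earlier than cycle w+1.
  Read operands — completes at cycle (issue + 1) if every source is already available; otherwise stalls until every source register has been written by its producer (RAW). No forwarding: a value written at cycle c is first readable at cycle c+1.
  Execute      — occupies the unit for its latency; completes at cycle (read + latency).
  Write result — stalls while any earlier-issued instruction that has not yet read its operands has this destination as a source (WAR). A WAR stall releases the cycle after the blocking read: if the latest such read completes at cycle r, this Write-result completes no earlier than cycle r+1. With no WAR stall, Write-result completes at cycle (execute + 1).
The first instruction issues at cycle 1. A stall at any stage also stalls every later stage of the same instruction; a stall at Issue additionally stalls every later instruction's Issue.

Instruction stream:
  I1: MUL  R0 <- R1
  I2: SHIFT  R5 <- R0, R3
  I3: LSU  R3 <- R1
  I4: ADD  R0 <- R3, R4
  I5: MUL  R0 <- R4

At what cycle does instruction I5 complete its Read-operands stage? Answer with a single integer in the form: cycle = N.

cycle = 17

c1: I1 dispatched to MUL
c2: I1 operands ready · I2 dispatched to SHIFT
c3: I3 dispatched to LSU
c4: I3 operands ready
c5: I3 complete
c8: I1 complete
c9: R0←I1
c10: I2 operands ready · I4 dispatched to ADD
c11: I2 complete · R3←I3
c12: R5←I2 · I4 operands ready
c14: I4 complete
c15: R0←I4
c16: I5 dispatched to MUL
c17: I5 operands ready
c23: I5 complete
c24: R0←I5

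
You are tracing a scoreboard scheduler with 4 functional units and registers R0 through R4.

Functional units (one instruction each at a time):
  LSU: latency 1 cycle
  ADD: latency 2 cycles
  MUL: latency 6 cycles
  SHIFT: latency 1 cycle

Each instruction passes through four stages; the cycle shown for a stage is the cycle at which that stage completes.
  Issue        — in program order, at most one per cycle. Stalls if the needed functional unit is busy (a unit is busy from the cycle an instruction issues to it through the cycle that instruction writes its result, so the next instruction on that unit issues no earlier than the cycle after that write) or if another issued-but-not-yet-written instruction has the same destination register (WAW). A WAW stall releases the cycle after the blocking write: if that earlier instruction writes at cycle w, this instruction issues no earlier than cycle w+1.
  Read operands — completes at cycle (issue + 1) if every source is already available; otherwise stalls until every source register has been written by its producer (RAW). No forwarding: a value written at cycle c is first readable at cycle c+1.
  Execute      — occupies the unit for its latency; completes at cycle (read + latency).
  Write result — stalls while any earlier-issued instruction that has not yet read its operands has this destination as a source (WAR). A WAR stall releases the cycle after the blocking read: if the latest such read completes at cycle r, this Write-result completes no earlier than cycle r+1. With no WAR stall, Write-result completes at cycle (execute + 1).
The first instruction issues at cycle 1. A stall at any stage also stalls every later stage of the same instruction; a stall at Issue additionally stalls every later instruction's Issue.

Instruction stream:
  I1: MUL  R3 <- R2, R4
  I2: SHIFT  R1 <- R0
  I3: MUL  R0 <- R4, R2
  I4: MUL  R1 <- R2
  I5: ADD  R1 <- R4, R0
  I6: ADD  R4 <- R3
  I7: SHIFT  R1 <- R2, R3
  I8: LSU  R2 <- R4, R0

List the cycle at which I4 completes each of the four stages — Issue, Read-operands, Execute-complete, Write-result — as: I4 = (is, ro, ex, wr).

I4 = (19, 20, 26, 27)

cycle 1: I1 dispatched to MUL
cycle 2: I1 operands ready; I2 dispatched to SHIFT
cycle 3: I2 operands ready
cycle 4: I2 complete
cycle 5: R1←I2
cycle 8: I1 complete
cycle 9: R3←I1
cycle 10: I3 dispatched to MUL
cycle 11: I3 operands ready
cycle 17: I3 complete
cycle 18: R0←I3
cycle 19: I4 dispatched to MUL
cycle 20: I4 operands ready
cycle 26: I4 complete
cycle 27: R1←I4
cycle 28: I5 dispatched to ADD
cycle 29: I5 operands ready
cycle 31: I5 complete
cycle 32: R1←I5
cycle 33: I6 dispatched to ADD
cycle 34: I6 operands ready; I7 dispatched to SHIFT
cycle 35: I7 operands ready; I8 dispatched to LSU
cycle 36: I6 complete; I7 complete
cycle 37: R4←I6; R1←I7
cycle 38: I8 operands ready
cycle 39: I8 complete
cycle 40: R2←I8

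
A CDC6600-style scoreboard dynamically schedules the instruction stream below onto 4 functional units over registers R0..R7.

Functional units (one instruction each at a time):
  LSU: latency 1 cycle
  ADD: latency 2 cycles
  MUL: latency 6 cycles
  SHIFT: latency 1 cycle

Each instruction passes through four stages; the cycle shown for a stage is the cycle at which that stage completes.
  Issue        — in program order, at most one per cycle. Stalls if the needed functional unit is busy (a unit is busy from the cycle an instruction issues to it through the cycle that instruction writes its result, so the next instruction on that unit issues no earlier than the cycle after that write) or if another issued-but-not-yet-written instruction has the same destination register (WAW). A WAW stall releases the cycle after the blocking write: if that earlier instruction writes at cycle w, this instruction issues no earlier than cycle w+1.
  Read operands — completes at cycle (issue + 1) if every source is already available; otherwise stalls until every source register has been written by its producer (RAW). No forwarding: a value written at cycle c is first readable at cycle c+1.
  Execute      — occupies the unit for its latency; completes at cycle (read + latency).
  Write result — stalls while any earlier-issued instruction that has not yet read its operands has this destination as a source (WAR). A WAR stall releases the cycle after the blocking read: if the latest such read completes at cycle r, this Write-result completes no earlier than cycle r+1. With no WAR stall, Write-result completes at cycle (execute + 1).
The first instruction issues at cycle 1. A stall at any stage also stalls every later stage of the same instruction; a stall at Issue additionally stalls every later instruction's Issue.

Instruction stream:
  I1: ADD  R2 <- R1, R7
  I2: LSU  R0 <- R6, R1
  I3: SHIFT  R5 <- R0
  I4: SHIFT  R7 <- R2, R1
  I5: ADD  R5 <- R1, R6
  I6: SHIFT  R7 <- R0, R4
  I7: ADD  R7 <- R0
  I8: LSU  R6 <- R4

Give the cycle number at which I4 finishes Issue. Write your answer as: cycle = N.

cycle = 9

t=1  I1 dispatched to ADD
t=2  I1 operands ready; I2 dispatched to LSU
t=3  I2 operands ready; I3 dispatched to SHIFT
t=4  I1 complete; I2 complete
t=5  R2←I1; R0←I2
t=6  I3 operands ready
t=7  I3 complete
t=8  R5←I3
t=9  I4 dispatched to SHIFT
t=10  I4 operands ready; I5 dispatched to ADD
t=11  I4 complete; I5 operands ready
t=12  R7←I4
t=13  I5 complete; I6 dispatched to SHIFT
t=14  R5←I5; I6 operands ready
t=15  I6 complete
t=16  R7←I6
t=17  I7 dispatched to ADD
t=18  I7 operands ready; I8 dispatched to LSU
t=19  I8 operands ready
t=20  I7 complete; I8 complete
t=21  R7←I7; R6←I8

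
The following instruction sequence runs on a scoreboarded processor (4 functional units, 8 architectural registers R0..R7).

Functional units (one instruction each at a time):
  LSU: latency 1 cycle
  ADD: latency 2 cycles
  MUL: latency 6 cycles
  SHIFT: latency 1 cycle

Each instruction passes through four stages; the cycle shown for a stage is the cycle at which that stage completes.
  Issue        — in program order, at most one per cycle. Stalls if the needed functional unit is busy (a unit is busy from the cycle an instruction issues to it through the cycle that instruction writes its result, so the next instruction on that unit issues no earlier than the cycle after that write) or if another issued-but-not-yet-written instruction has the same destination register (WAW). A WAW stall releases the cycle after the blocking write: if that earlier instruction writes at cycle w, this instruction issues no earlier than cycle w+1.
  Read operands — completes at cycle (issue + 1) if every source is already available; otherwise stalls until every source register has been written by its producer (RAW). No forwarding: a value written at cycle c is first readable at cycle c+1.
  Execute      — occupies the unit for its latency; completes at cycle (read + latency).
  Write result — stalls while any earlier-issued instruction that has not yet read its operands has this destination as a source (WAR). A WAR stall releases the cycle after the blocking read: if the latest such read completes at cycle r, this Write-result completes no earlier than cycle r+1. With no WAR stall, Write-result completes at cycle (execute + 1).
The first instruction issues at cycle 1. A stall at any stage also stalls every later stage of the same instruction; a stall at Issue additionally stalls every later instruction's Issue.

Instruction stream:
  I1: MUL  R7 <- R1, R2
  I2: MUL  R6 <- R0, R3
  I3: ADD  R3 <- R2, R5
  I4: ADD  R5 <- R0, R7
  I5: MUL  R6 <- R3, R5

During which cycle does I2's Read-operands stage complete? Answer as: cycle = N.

cycle = 11

1) issue 1, read 2, done 8, write 9
2) issue 10, read 11, done 17, write 18  <struct: MUL busy until I1 writes@9>
3) issue 11, read 12, done 14, write 15
4) issue 16, read 17, done 19, write 20  <struct: ADD busy until I3 writes@15>
5) issue 19, read 21, done 27, write 28  <struct: MUL busy until I2 writes@18 / RAW R5: wait I4 write@20>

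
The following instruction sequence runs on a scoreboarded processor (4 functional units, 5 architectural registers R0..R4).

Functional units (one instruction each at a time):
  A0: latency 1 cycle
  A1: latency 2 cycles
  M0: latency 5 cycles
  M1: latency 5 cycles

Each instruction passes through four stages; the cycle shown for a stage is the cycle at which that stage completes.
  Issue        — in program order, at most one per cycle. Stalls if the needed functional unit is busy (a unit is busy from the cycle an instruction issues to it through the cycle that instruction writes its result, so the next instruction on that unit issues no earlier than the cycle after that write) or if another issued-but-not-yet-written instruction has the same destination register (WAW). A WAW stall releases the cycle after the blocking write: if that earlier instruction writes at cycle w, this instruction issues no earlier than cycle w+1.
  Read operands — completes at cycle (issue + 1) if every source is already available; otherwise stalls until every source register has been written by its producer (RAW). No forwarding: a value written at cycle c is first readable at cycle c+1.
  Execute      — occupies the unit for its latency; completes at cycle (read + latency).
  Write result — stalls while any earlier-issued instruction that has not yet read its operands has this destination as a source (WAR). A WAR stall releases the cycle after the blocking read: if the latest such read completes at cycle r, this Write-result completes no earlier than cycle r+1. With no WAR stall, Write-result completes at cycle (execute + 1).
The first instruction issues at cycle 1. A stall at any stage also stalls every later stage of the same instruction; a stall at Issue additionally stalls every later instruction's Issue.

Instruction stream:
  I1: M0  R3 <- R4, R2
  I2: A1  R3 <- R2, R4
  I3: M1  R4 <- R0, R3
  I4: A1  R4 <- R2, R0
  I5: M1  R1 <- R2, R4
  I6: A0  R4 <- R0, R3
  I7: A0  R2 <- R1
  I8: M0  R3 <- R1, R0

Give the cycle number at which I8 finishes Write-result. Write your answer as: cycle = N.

1) issue 1, read 2, done 7, write 8
2) issue 9, read 10, done 12, write 13  <WAW R3: wait I1 write@8>
3) issue 10, read 14, done 19, write 20  <RAW R3: wait I2 write@13>
4) issue 21, read 22, done 24, write 25  <WAW R4: wait I3 write@20>
5) issue 22, read 26, done 31, write 32  <RAW R4: wait I4 write@25>
6) issue 26, read 27, done 28, write 29  <WAW R4: wait I4 write@25>
7) issue 30, read 33, done 34, write 35  <struct: A0 busy until I6 writes@29 / RAW R1: wait I5 write@32>
8) issue 31, read 33, done 38, write 39  <RAW R1: wait I5 write@32>

cycle = 39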